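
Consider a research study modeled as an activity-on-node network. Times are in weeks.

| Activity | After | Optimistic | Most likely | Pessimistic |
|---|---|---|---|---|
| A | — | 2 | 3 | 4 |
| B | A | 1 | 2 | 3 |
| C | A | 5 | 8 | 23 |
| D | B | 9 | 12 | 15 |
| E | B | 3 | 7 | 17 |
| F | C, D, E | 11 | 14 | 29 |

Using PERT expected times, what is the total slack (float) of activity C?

4 weeks

te_A = (2 + 4·3 + 4)/6 = 18/6 = 3
te_B = (1 + 4·2 + 3)/6 = 12/6 = 2
te_C = (5 + 4·8 + 23)/6 = 60/6 = 10
te_D = (9 + 4·12 + 15)/6 = 72/6 = 12
te_E = (3 + 4·7 + 17)/6 = 48/6 = 8
te_F = (11 + 4·14 + 29)/6 = 96/6 = 16

Forward pass:
ES_A = 0; EF_A = 3
ES_B = 3; EF_B = 3+2 = 5
ES_C = 3; EF_C = 3+10 = 13
ES_D = 5; EF_D = 5+12 = 17
ES_E = 5; EF_E = 5+8 = 13
ES_F = max(EF_C=13, EF_D=17, EF_E=13) = 17; EF_F = 17+16 = 33
Expected project duration μ = 33 weeks. Critical path: A → B → D → F.

Backward pass:
LF_F = 33; LS_F = 33−16 = 17
LF_E = LS_F = 17; LS_E = 17−8 = 9
LF_D = LS_F = 17; LS_D = 17−12 = 5
LF_C = LS_F = 17; LS_C = 17−10 = 7
LF_B = min(LS_D=5, LS_E=9) = 5; LS_B = 5−2 = 3
LF_A = min(LS_B=3, LS_C=7) = 3; LS_A = 3−3 = 0
Slack_C = LS_C − ES_C = 7 − 3 = 4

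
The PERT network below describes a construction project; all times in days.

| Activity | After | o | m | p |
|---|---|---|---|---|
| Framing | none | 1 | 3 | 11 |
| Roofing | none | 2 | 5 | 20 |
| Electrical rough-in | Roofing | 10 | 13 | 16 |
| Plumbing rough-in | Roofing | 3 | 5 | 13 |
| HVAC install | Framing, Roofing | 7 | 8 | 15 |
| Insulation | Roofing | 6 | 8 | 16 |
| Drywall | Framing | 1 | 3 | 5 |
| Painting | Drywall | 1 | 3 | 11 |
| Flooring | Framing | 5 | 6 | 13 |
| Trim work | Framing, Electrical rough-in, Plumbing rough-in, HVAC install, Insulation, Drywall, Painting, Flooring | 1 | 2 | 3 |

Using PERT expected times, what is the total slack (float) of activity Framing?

te_Framing = (1 + 4·3 + 11)/6 = 24/6 = 4
te_Roofing = (2 + 4·5 + 20)/6 = 42/6 = 7
te_Electrical rough-in = (10 + 4·13 + 16)/6 = 78/6 = 13
te_Plumbing rough-in = (3 + 4·5 + 13)/6 = 36/6 = 6
te_HVAC install = (7 + 4·8 + 15)/6 = 54/6 = 9
te_Insulation = (6 + 4·8 + 16)/6 = 54/6 = 9
te_Drywall = (1 + 4·3 + 5)/6 = 18/6 = 3
te_Painting = (1 + 4·3 + 11)/6 = 24/6 = 4
te_Flooring = (5 + 4·6 + 13)/6 = 42/6 = 7
te_Trim work = (1 + 4·2 + 3)/6 = 12/6 = 2

Forward pass:
ES_Framing = 0; EF_Framing = 4
ES_Roofing = 0; EF_Roofing = 7
ES_Electrical rough-in = 7; EF_Electrical rough-in = 7+13 = 20
ES_Plumbing rough-in = 7; EF_Plumbing rough-in = 7+6 = 13
ES_HVAC install = max(EF_Framing=4, EF_Roofing=7) = 7; EF_HVAC install = 7+9 = 16
ES_Insulation = 7; EF_Insulation = 7+9 = 16
ES_Drywall = 4; EF_Drywall = 4+3 = 7
ES_Painting = 7; EF_Painting = 7+4 = 11
ES_Flooring = 4; EF_Flooring = 4+7 = 11
ES_Trim work = max(EF_Framing=4, EF_Electrical rough-in=20, EF_Plumbing rough-in=13, EF_HVAC install=16, EF_Insulation=16, EF_Drywall=7, EF_Painting=11, EF_Flooring=11) = 20; EF_Trim work = 20+2 = 22
Expected project duration μ = 22 days. Critical path: Roofing → Electrical rough-in → Trim work.

Backward pass:
LF_Trim work = 22; LS_Trim work = 22−2 = 20
LF_Flooring = LS_Trim work = 20; LS_Flooring = 20−7 = 13
LF_Painting = LS_Trim work = 20; LS_Painting = 20−4 = 16
LF_Drywall = min(LS_Painting=16, LS_Trim work=20) = 16; LS_Drywall = 16−3 = 13
LF_Insulation = LS_Trim work = 20; LS_Insulation = 20−9 = 11
LF_HVAC install = LS_Trim work = 20; LS_HVAC install = 20−9 = 11
LF_Plumbing rough-in = LS_Trim work = 20; LS_Plumbing rough-in = 20−6 = 14
LF_Electrical rough-in = LS_Trim work = 20; LS_Electrical rough-in = 20−13 = 7
LF_Roofing = min(LS_Electrical rough-in=7, LS_Plumbing rough-in=14, LS_HVAC install=11, LS_Insulation=11) = 7; LS_Roofing = 7−7 = 0
LF_Framing = min(LS_HVAC install=11, LS_Drywall=13, LS_Flooring=13, LS_Trim work=20) = 11; LS_Framing = 11−4 = 7
Slack_Framing = LS_Framing − ES_Framing = 7 − 0 = 7

7 days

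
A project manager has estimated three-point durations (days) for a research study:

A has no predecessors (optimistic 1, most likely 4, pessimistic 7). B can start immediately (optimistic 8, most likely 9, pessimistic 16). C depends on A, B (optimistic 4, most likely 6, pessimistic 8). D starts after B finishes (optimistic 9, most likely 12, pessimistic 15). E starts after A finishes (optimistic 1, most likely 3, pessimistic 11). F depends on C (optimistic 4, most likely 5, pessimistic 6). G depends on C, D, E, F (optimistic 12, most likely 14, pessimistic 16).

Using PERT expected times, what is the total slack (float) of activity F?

te_A = (1 + 4·4 + 7)/6 = 24/6 = 4
te_B = (8 + 4·9 + 16)/6 = 60/6 = 10
te_C = (4 + 4·6 + 8)/6 = 36/6 = 6
te_D = (9 + 4·12 + 15)/6 = 72/6 = 12
te_E = (1 + 4·3 + 11)/6 = 24/6 = 4
te_F = (4 + 4·5 + 6)/6 = 30/6 = 5
te_G = (12 + 4·14 + 16)/6 = 84/6 = 14

Forward pass:
ES_A = 0; EF_A = 4
ES_B = 0; EF_B = 10
ES_C = max(EF_A=4, EF_B=10) = 10; EF_C = 10+6 = 16
ES_D = 10; EF_D = 10+12 = 22
ES_E = 4; EF_E = 4+4 = 8
ES_F = 16; EF_F = 16+5 = 21
ES_G = max(EF_C=16, EF_D=22, EF_E=8, EF_F=21) = 22; EF_G = 22+14 = 36
Expected project duration μ = 36 days. Critical path: B → D → G.

Backward pass:
LF_G = 36; LS_G = 36−14 = 22
LF_F = LS_G = 22; LS_F = 22−5 = 17
LF_E = LS_G = 22; LS_E = 22−4 = 18
LF_D = LS_G = 22; LS_D = 22−12 = 10
LF_C = min(LS_F=17, LS_G=22) = 17; LS_C = 17−6 = 11
LF_B = min(LS_C=11, LS_D=10) = 10; LS_B = 10−10 = 0
LF_A = min(LS_C=11, LS_E=18) = 11; LS_A = 11−4 = 7
Slack_F = LS_F − ES_F = 17 − 16 = 1

1 days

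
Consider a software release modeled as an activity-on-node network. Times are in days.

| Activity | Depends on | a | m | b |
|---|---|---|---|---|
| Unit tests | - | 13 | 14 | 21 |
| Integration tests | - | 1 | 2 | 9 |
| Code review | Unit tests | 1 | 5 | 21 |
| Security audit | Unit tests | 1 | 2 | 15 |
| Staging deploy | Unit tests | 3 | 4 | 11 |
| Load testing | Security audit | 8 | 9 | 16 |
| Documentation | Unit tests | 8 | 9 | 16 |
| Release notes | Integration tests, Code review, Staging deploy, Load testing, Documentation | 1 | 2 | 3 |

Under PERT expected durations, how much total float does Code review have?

te_Unit tests = (13 + 4·14 + 21)/6 = 90/6 = 15
te_Integration tests = (1 + 4·2 + 9)/6 = 18/6 = 3
te_Code review = (1 + 4·5 + 21)/6 = 42/6 = 7
te_Security audit = (1 + 4·2 + 15)/6 = 24/6 = 4
te_Staging deploy = (3 + 4·4 + 11)/6 = 30/6 = 5
te_Load testing = (8 + 4·9 + 16)/6 = 60/6 = 10
te_Documentation = (8 + 4·9 + 16)/6 = 60/6 = 10
te_Release notes = (1 + 4·2 + 3)/6 = 12/6 = 2

Forward pass:
ES_Unit tests = 0; EF_Unit tests = 15
ES_Integration tests = 0; EF_Integration tests = 3
ES_Code review = 15; EF_Code review = 15+7 = 22
ES_Security audit = 15; EF_Security audit = 15+4 = 19
ES_Staging deploy = 15; EF_Staging deploy = 15+5 = 20
ES_Load testing = 19; EF_Load testing = 19+10 = 29
ES_Documentation = 15; EF_Documentation = 15+10 = 25
ES_Release notes = max(EF_Integration tests=3, EF_Code review=22, EF_Staging deploy=20, EF_Load testing=29, EF_Documentation=25) = 29; EF_Release notes = 29+2 = 31
Expected project duration μ = 31 days. Critical path: Unit tests → Security audit → Load testing → Release notes.

Backward pass:
LF_Release notes = 31; LS_Release notes = 31−2 = 29
LF_Documentation = LS_Release notes = 29; LS_Documentation = 29−10 = 19
LF_Load testing = LS_Release notes = 29; LS_Load testing = 29−10 = 19
LF_Staging deploy = LS_Release notes = 29; LS_Staging deploy = 29−5 = 24
LF_Security audit = LS_Load testing = 19; LS_Security audit = 19−4 = 15
LF_Code review = LS_Release notes = 29; LS_Code review = 29−7 = 22
LF_Integration tests = LS_Release notes = 29; LS_Integration tests = 29−3 = 26
LF_Unit tests = min(LS_Code review=22, LS_Security audit=15, LS_Staging deploy=24, LS_Documentation=19) = 15; LS_Unit tests = 15−15 = 0
Slack_Code review = LS_Code review − ES_Code review = 22 − 15 = 7

7 days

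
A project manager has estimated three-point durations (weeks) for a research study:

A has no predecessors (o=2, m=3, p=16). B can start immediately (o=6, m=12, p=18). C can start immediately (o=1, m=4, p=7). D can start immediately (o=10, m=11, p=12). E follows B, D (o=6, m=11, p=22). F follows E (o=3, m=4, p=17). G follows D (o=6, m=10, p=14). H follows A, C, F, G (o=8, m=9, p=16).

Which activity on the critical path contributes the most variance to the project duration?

E

te_A = (2 + 4·3 + 16)/6 = 30/6 = 5; σ²_A = ((16−2)/6)² = 5.444
te_B = (6 + 4·12 + 18)/6 = 72/6 = 12; σ²_B = ((18−6)/6)² = 4.000
te_C = (1 + 4·4 + 7)/6 = 24/6 = 4; σ²_C = ((7−1)/6)² = 1.000
te_D = (10 + 4·11 + 12)/6 = 66/6 = 11; σ²_D = ((12−10)/6)² = 0.111
te_E = (6 + 4·11 + 22)/6 = 72/6 = 12; σ²_E = ((22−6)/6)² = 7.111
te_F = (3 + 4·4 + 17)/6 = 36/6 = 6; σ²_F = ((17−3)/6)² = 5.444
te_G = (6 + 4·10 + 14)/6 = 60/6 = 10; σ²_G = ((14−6)/6)² = 1.778
te_H = (8 + 4·9 + 16)/6 = 60/6 = 10; σ²_H = ((16−8)/6)² = 1.778

Forward pass:
ES_A = 0; EF_A = 5
ES_B = 0; EF_B = 12
ES_C = 0; EF_C = 4
ES_D = 0; EF_D = 11
ES_E = max(EF_B=12, EF_D=11) = 12; EF_E = 12+12 = 24
ES_F = 24; EF_F = 24+6 = 30
ES_G = 11; EF_G = 11+10 = 21
ES_H = max(EF_A=5, EF_C=4, EF_F=30, EF_G=21) = 30; EF_H = 30+10 = 40
Expected project duration μ = 40 weeks. Critical path: B → E → F → H.

Variances on critical path: σ²_B=4.000, σ²_E=7.111, σ²_F=5.444, σ²_H=1.778.
Largest is σ²_E = 7.111.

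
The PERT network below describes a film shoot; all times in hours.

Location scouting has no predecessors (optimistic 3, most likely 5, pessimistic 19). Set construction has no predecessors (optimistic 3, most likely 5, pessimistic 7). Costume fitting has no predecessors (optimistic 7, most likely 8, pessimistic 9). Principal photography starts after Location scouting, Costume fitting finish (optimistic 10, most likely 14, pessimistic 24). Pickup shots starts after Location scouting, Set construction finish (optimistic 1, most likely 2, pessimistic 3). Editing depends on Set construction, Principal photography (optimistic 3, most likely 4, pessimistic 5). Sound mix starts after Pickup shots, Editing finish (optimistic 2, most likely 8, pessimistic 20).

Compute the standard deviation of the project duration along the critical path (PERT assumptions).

te_Location scouting = (3 + 4·5 + 19)/6 = 42/6 = 7; σ²_Location scouting = ((19−3)/6)² = 7.111
te_Set construction = (3 + 4·5 + 7)/6 = 30/6 = 5; σ²_Set construction = ((7−3)/6)² = 0.444
te_Costume fitting = (7 + 4·8 + 9)/6 = 48/6 = 8; σ²_Costume fitting = ((9−7)/6)² = 0.111
te_Principal photography = (10 + 4·14 + 24)/6 = 90/6 = 15; σ²_Principal photography = ((24−10)/6)² = 5.444
te_Pickup shots = (1 + 4·2 + 3)/6 = 12/6 = 2; σ²_Pickup shots = ((3−1)/6)² = 0.111
te_Editing = (3 + 4·4 + 5)/6 = 24/6 = 4; σ²_Editing = ((5−3)/6)² = 0.111
te_Sound mix = (2 + 4·8 + 20)/6 = 54/6 = 9; σ²_Sound mix = ((20−2)/6)² = 9.000

Forward pass:
ES_Location scouting = 0; EF_Location scouting = 7
ES_Set construction = 0; EF_Set construction = 5
ES_Costume fitting = 0; EF_Costume fitting = 8
ES_Principal photography = max(EF_Location scouting=7, EF_Costume fitting=8) = 8; EF_Principal photography = 8+15 = 23
ES_Pickup shots = max(EF_Location scouting=7, EF_Set construction=5) = 7; EF_Pickup shots = 7+2 = 9
ES_Editing = max(EF_Set construction=5, EF_Principal photography=23) = 23; EF_Editing = 23+4 = 27
ES_Sound mix = max(EF_Pickup shots=9, EF_Editing=27) = 27; EF_Sound mix = 27+9 = 36
Expected project duration μ = 36 hours. Critical path: Costume fitting → Principal photography → Editing → Sound mix.

Variance along critical path = 0.111 + 5.444 + 0.111 + 9.000 = 14.667
σ = √14.667 = 3.830 hours

3.83 hours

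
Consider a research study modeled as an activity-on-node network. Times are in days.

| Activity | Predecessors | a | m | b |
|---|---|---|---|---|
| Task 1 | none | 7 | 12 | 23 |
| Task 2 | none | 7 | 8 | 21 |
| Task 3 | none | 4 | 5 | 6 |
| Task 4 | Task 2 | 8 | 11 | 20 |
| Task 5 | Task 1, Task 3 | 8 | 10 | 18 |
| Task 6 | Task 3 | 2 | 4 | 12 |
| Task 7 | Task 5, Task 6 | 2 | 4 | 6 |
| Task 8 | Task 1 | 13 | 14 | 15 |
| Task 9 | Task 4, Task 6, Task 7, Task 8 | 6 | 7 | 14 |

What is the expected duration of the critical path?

te_Task 1 = (7 + 4·12 + 23)/6 = 78/6 = 13
te_Task 2 = (7 + 4·8 + 21)/6 = 60/6 = 10
te_Task 3 = (4 + 4·5 + 6)/6 = 30/6 = 5
te_Task 4 = (8 + 4·11 + 20)/6 = 72/6 = 12
te_Task 5 = (8 + 4·10 + 18)/6 = 66/6 = 11
te_Task 6 = (2 + 4·4 + 12)/6 = 30/6 = 5
te_Task 7 = (2 + 4·4 + 6)/6 = 24/6 = 4
te_Task 8 = (13 + 4·14 + 15)/6 = 84/6 = 14
te_Task 9 = (6 + 4·7 + 14)/6 = 48/6 = 8

Forward pass:
ES_Task 1 = 0; EF_Task 1 = 13
ES_Task 2 = 0; EF_Task 2 = 10
ES_Task 3 = 0; EF_Task 3 = 5
ES_Task 4 = 10; EF_Task 4 = 10+12 = 22
ES_Task 5 = max(EF_Task 1=13, EF_Task 3=5) = 13; EF_Task 5 = 13+11 = 24
ES_Task 6 = 5; EF_Task 6 = 5+5 = 10
ES_Task 7 = max(EF_Task 5=24, EF_Task 6=10) = 24; EF_Task 7 = 24+4 = 28
ES_Task 8 = 13; EF_Task 8 = 13+14 = 27
ES_Task 9 = max(EF_Task 4=22, EF_Task 6=10, EF_Task 7=28, EF_Task 8=27) = 28; EF_Task 9 = 28+8 = 36
Expected project duration μ = 36 days. Critical path: Task 1 → Task 5 → Task 7 → Task 9.

36 days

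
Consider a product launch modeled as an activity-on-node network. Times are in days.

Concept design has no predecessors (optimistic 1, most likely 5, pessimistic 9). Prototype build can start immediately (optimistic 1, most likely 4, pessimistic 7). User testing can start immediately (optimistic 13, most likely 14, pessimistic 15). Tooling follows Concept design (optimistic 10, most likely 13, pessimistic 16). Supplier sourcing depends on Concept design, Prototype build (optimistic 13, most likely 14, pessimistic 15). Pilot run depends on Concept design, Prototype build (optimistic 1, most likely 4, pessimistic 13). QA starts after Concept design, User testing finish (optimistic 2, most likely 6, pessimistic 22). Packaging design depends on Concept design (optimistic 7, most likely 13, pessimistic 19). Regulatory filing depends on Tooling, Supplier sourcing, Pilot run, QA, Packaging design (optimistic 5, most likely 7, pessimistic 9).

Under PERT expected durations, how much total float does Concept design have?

te_Concept design = (1 + 4·5 + 9)/6 = 30/6 = 5
te_Prototype build = (1 + 4·4 + 7)/6 = 24/6 = 4
te_User testing = (13 + 4·14 + 15)/6 = 84/6 = 14
te_Tooling = (10 + 4·13 + 16)/6 = 78/6 = 13
te_Supplier sourcing = (13 + 4·14 + 15)/6 = 84/6 = 14
te_Pilot run = (1 + 4·4 + 13)/6 = 30/6 = 5
te_QA = (2 + 4·6 + 22)/6 = 48/6 = 8
te_Packaging design = (7 + 4·13 + 19)/6 = 78/6 = 13
te_Regulatory filing = (5 + 4·7 + 9)/6 = 42/6 = 7

Forward pass:
ES_Concept design = 0; EF_Concept design = 5
ES_Prototype build = 0; EF_Prototype build = 4
ES_User testing = 0; EF_User testing = 14
ES_Tooling = 5; EF_Tooling = 5+13 = 18
ES_Supplier sourcing = max(EF_Concept design=5, EF_Prototype build=4) = 5; EF_Supplier sourcing = 5+14 = 19
ES_Pilot run = max(EF_Concept design=5, EF_Prototype build=4) = 5; EF_Pilot run = 5+5 = 10
ES_QA = max(EF_Concept design=5, EF_User testing=14) = 14; EF_QA = 14+8 = 22
ES_Packaging design = 5; EF_Packaging design = 5+13 = 18
ES_Regulatory filing = max(EF_Tooling=18, EF_Supplier sourcing=19, EF_Pilot run=10, EF_QA=22, EF_Packaging design=18) = 22; EF_Regulatory filing = 22+7 = 29
Expected project duration μ = 29 days. Critical path: User testing → QA → Regulatory filing.

Backward pass:
LF_Regulatory filing = 29; LS_Regulatory filing = 29−7 = 22
LF_Packaging design = LS_Regulatory filing = 22; LS_Packaging design = 22−13 = 9
LF_QA = LS_Regulatory filing = 22; LS_QA = 22−8 = 14
LF_Pilot run = LS_Regulatory filing = 22; LS_Pilot run = 22−5 = 17
LF_Supplier sourcing = LS_Regulatory filing = 22; LS_Supplier sourcing = 22−14 = 8
LF_Tooling = LS_Regulatory filing = 22; LS_Tooling = 22−13 = 9
LF_User testing = LS_QA = 14; LS_User testing = 14−14 = 0
LF_Prototype build = min(LS_Supplier sourcing=8, LS_Pilot run=17) = 8; LS_Prototype build = 8−4 = 4
LF_Concept design = min(LS_Tooling=9, LS_Supplier sourcing=8, LS_Pilot run=17, LS_QA=14, LS_Packaging design=9) = 8; LS_Concept design = 8−5 = 3
Slack_Concept design = LS_Concept design − ES_Concept design = 3 − 0 = 3

3 days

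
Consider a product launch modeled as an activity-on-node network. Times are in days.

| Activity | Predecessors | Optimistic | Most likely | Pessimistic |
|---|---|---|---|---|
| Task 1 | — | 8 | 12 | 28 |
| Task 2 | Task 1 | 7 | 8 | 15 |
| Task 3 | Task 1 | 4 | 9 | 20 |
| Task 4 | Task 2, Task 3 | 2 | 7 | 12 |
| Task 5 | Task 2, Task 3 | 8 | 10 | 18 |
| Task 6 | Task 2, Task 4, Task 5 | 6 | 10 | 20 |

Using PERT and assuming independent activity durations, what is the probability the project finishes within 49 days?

0.720

te_Task 1 = (8 + 4·12 + 28)/6 = 84/6 = 14; σ²_Task 1 = ((28−8)/6)² = 11.111
te_Task 2 = (7 + 4·8 + 15)/6 = 54/6 = 9; σ²_Task 2 = ((15−7)/6)² = 1.778
te_Task 3 = (4 + 4·9 + 20)/6 = 60/6 = 10; σ²_Task 3 = ((20−4)/6)² = 7.111
te_Task 4 = (2 + 4·7 + 12)/6 = 42/6 = 7; σ²_Task 4 = ((12−2)/6)² = 2.778
te_Task 5 = (8 + 4·10 + 18)/6 = 66/6 = 11; σ²_Task 5 = ((18−8)/6)² = 2.778
te_Task 6 = (6 + 4·10 + 20)/6 = 66/6 = 11; σ²_Task 6 = ((20−6)/6)² = 5.444

Forward pass:
ES_Task 1 = 0; EF_Task 1 = 14
ES_Task 2 = 14; EF_Task 2 = 14+9 = 23
ES_Task 3 = 14; EF_Task 3 = 14+10 = 24
ES_Task 4 = max(EF_Task 2=23, EF_Task 3=24) = 24; EF_Task 4 = 24+7 = 31
ES_Task 5 = max(EF_Task 2=23, EF_Task 3=24) = 24; EF_Task 5 = 24+11 = 35
ES_Task 6 = max(EF_Task 2=23, EF_Task 4=31, EF_Task 5=35) = 35; EF_Task 6 = 35+11 = 46
Expected project duration μ = 46 days. Critical path: Task 1 → Task 3 → Task 5 → Task 6.

Variance along critical path = 11.111 + 7.111 + 2.778 + 5.444 = 26.444; σ = √26.444 = 5.142 days.
Z = (49 − 46) / 5.142 = 0.583
P(T ≤ 49) = Φ(0.583) ≈ 0.720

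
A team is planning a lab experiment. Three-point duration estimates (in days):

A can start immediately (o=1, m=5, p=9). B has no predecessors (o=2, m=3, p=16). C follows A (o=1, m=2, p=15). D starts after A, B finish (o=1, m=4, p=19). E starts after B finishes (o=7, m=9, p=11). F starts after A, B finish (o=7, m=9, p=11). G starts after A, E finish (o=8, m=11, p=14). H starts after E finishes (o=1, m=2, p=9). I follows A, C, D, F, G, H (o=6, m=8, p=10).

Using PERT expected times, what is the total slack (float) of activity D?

te_A = (1 + 4·5 + 9)/6 = 30/6 = 5
te_B = (2 + 4·3 + 16)/6 = 30/6 = 5
te_C = (1 + 4·2 + 15)/6 = 24/6 = 4
te_D = (1 + 4·4 + 19)/6 = 36/6 = 6
te_E = (7 + 4·9 + 11)/6 = 54/6 = 9
te_F = (7 + 4·9 + 11)/6 = 54/6 = 9
te_G = (8 + 4·11 + 14)/6 = 66/6 = 11
te_H = (1 + 4·2 + 9)/6 = 18/6 = 3
te_I = (6 + 4·8 + 10)/6 = 48/6 = 8

Forward pass:
ES_A = 0; EF_A = 5
ES_B = 0; EF_B = 5
ES_C = 5; EF_C = 5+4 = 9
ES_D = max(EF_A=5, EF_B=5) = 5; EF_D = 5+6 = 11
ES_E = 5; EF_E = 5+9 = 14
ES_F = max(EF_A=5, EF_B=5) = 5; EF_F = 5+9 = 14
ES_G = max(EF_A=5, EF_E=14) = 14; EF_G = 14+11 = 25
ES_H = 14; EF_H = 14+3 = 17
ES_I = max(EF_A=5, EF_C=9, EF_D=11, EF_F=14, EF_G=25, EF_H=17) = 25; EF_I = 25+8 = 33
Expected project duration μ = 33 days. Critical path: B → E → G → I.

Backward pass:
LF_I = 33; LS_I = 33−8 = 25
LF_H = LS_I = 25; LS_H = 25−3 = 22
LF_G = LS_I = 25; LS_G = 25−11 = 14
LF_F = LS_I = 25; LS_F = 25−9 = 16
LF_E = min(LS_G=14, LS_H=22) = 14; LS_E = 14−9 = 5
LF_D = LS_I = 25; LS_D = 25−6 = 19
LF_C = LS_I = 25; LS_C = 25−4 = 21
LF_B = min(LS_D=19, LS_E=5, LS_F=16) = 5; LS_B = 5−5 = 0
LF_A = min(LS_C=21, LS_D=19, LS_F=16, LS_G=14, LS_I=25) = 14; LS_A = 14−5 = 9
Slack_D = LS_D − ES_D = 19 − 5 = 14

14 days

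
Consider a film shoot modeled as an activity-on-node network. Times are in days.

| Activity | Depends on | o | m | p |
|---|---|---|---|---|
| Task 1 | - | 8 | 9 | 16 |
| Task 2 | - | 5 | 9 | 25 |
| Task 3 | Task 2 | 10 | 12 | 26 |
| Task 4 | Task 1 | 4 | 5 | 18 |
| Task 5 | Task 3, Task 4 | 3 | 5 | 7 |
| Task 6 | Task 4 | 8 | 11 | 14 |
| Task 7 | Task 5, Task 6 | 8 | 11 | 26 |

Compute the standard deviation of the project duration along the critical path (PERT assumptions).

5.26 days

te_Task 1 = (8 + 4·9 + 16)/6 = 60/6 = 10; σ²_Task 1 = ((16−8)/6)² = 1.778
te_Task 2 = (5 + 4·9 + 25)/6 = 66/6 = 11; σ²_Task 2 = ((25−5)/6)² = 11.111
te_Task 3 = (10 + 4·12 + 26)/6 = 84/6 = 14; σ²_Task 3 = ((26−10)/6)² = 7.111
te_Task 4 = (4 + 4·5 + 18)/6 = 42/6 = 7; σ²_Task 4 = ((18−4)/6)² = 5.444
te_Task 5 = (3 + 4·5 + 7)/6 = 30/6 = 5; σ²_Task 5 = ((7−3)/6)² = 0.444
te_Task 6 = (8 + 4·11 + 14)/6 = 66/6 = 11; σ²_Task 6 = ((14−8)/6)² = 1.000
te_Task 7 = (8 + 4·11 + 26)/6 = 78/6 = 13; σ²_Task 7 = ((26−8)/6)² = 9.000

Forward pass:
ES_Task 1 = 0; EF_Task 1 = 10
ES_Task 2 = 0; EF_Task 2 = 11
ES_Task 3 = 11; EF_Task 3 = 11+14 = 25
ES_Task 4 = 10; EF_Task 4 = 10+7 = 17
ES_Task 5 = max(EF_Task 3=25, EF_Task 4=17) = 25; EF_Task 5 = 25+5 = 30
ES_Task 6 = 17; EF_Task 6 = 17+11 = 28
ES_Task 7 = max(EF_Task 5=30, EF_Task 6=28) = 30; EF_Task 7 = 30+13 = 43
Expected project duration μ = 43 days. Critical path: Task 2 → Task 3 → Task 5 → Task 7.

Variance along critical path = 11.111 + 7.111 + 0.444 + 9.000 = 27.667
σ = √27.667 = 5.260 days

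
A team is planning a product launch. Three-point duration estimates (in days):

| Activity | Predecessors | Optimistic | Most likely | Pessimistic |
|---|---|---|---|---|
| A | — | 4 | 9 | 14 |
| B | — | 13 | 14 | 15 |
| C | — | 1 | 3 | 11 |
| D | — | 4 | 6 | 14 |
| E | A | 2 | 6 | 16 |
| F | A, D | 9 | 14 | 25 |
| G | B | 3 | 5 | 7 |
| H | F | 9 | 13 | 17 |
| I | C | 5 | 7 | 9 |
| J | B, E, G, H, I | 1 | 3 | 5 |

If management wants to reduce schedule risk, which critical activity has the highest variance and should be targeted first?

F

te_A = (4 + 4·9 + 14)/6 = 54/6 = 9; σ²_A = ((14−4)/6)² = 2.778
te_B = (13 + 4·14 + 15)/6 = 84/6 = 14; σ²_B = ((15−13)/6)² = 0.111
te_C = (1 + 4·3 + 11)/6 = 24/6 = 4; σ²_C = ((11−1)/6)² = 2.778
te_D = (4 + 4·6 + 14)/6 = 42/6 = 7; σ²_D = ((14−4)/6)² = 2.778
te_E = (2 + 4·6 + 16)/6 = 42/6 = 7; σ²_E = ((16−2)/6)² = 5.444
te_F = (9 + 4·14 + 25)/6 = 90/6 = 15; σ²_F = ((25−9)/6)² = 7.111
te_G = (3 + 4·5 + 7)/6 = 30/6 = 5; σ²_G = ((7−3)/6)² = 0.444
te_H = (9 + 4·13 + 17)/6 = 78/6 = 13; σ²_H = ((17−9)/6)² = 1.778
te_I = (5 + 4·7 + 9)/6 = 42/6 = 7; σ²_I = ((9−5)/6)² = 0.444
te_J = (1 + 4·3 + 5)/6 = 18/6 = 3; σ²_J = ((5−1)/6)² = 0.444

Forward pass:
ES_A = 0; EF_A = 9
ES_B = 0; EF_B = 14
ES_C = 0; EF_C = 4
ES_D = 0; EF_D = 7
ES_E = 9; EF_E = 9+7 = 16
ES_F = max(EF_A=9, EF_D=7) = 9; EF_F = 9+15 = 24
ES_G = 14; EF_G = 14+5 = 19
ES_H = 24; EF_H = 24+13 = 37
ES_I = 4; EF_I = 4+7 = 11
ES_J = max(EF_B=14, EF_E=16, EF_G=19, EF_H=37, EF_I=11) = 37; EF_J = 37+3 = 40
Expected project duration μ = 40 days. Critical path: A → F → H → J.

Variances on critical path: σ²_A=2.778, σ²_F=7.111, σ²_H=1.778, σ²_J=0.444.
Largest is σ²_F = 7.111.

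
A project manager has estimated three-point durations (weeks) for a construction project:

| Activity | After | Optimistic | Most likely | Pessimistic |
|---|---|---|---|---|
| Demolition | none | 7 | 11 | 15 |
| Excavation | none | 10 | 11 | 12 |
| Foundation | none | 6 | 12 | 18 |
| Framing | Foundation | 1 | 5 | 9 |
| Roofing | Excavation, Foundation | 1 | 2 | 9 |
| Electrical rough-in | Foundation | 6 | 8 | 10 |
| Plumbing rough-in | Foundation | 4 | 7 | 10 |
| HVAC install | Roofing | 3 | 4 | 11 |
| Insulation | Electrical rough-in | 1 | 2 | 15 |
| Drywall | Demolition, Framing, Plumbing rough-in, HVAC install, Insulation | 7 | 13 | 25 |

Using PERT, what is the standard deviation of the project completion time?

te_Demolition = (7 + 4·11 + 15)/6 = 66/6 = 11; σ²_Demolition = ((15−7)/6)² = 1.778
te_Excavation = (10 + 4·11 + 12)/6 = 66/6 = 11; σ²_Excavation = ((12−10)/6)² = 0.111
te_Foundation = (6 + 4·12 + 18)/6 = 72/6 = 12; σ²_Foundation = ((18−6)/6)² = 4.000
te_Framing = (1 + 4·5 + 9)/6 = 30/6 = 5; σ²_Framing = ((9−1)/6)² = 1.778
te_Roofing = (1 + 4·2 + 9)/6 = 18/6 = 3; σ²_Roofing = ((9−1)/6)² = 1.778
te_Electrical rough-in = (6 + 4·8 + 10)/6 = 48/6 = 8; σ²_Electrical rough-in = ((10−6)/6)² = 0.444
te_Plumbing rough-in = (4 + 4·7 + 10)/6 = 42/6 = 7; σ²_Plumbing rough-in = ((10−4)/6)² = 1.000
te_HVAC install = (3 + 4·4 + 11)/6 = 30/6 = 5; σ²_HVAC install = ((11−3)/6)² = 1.778
te_Insulation = (1 + 4·2 + 15)/6 = 24/6 = 4; σ²_Insulation = ((15−1)/6)² = 5.444
te_Drywall = (7 + 4·13 + 25)/6 = 84/6 = 14; σ²_Drywall = ((25−7)/6)² = 9.000

Forward pass:
ES_Demolition = 0; EF_Demolition = 11
ES_Excavation = 0; EF_Excavation = 11
ES_Foundation = 0; EF_Foundation = 12
ES_Framing = 12; EF_Framing = 12+5 = 17
ES_Roofing = max(EF_Excavation=11, EF_Foundation=12) = 12; EF_Roofing = 12+3 = 15
ES_Electrical rough-in = 12; EF_Electrical rough-in = 12+8 = 20
ES_Plumbing rough-in = 12; EF_Plumbing rough-in = 12+7 = 19
ES_HVAC install = 15; EF_HVAC install = 15+5 = 20
ES_Insulation = 20; EF_Insulation = 20+4 = 24
ES_Drywall = max(EF_Demolition=11, EF_Framing=17, EF_Plumbing rough-in=19, EF_HVAC install=20, EF_Insulation=24) = 24; EF_Drywall = 24+14 = 38
Expected project duration μ = 38 weeks. Critical path: Foundation → Electrical rough-in → Insulation → Drywall.

Variance along critical path = 4.000 + 0.444 + 5.444 + 9.000 = 18.889
σ = √18.889 = 4.346 weeks

4.35 weeks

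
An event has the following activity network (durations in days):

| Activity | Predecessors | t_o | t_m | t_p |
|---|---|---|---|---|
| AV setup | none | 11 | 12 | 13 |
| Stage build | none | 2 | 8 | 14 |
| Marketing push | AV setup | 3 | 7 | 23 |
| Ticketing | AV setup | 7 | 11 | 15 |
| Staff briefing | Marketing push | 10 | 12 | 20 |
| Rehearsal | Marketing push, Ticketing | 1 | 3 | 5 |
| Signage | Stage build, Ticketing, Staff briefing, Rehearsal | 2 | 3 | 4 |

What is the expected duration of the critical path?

37 days

te_AV setup = (11 + 4·12 + 13)/6 = 72/6 = 12
te_Stage build = (2 + 4·8 + 14)/6 = 48/6 = 8
te_Marketing push = (3 + 4·7 + 23)/6 = 54/6 = 9
te_Ticketing = (7 + 4·11 + 15)/6 = 66/6 = 11
te_Staff briefing = (10 + 4·12 + 20)/6 = 78/6 = 13
te_Rehearsal = (1 + 4·3 + 5)/6 = 18/6 = 3
te_Signage = (2 + 4·3 + 4)/6 = 18/6 = 3

Forward pass:
ES_AV setup = 0; EF_AV setup = 12
ES_Stage build = 0; EF_Stage build = 8
ES_Marketing push = 12; EF_Marketing push = 12+9 = 21
ES_Ticketing = 12; EF_Ticketing = 12+11 = 23
ES_Staff briefing = 21; EF_Staff briefing = 21+13 = 34
ES_Rehearsal = max(EF_Marketing push=21, EF_Ticketing=23) = 23; EF_Rehearsal = 23+3 = 26
ES_Signage = max(EF_Stage build=8, EF_Ticketing=23, EF_Staff briefing=34, EF_Rehearsal=26) = 34; EF_Signage = 34+3 = 37
Expected project duration μ = 37 days. Critical path: AV setup → Marketing push → Staff briefing → Signage.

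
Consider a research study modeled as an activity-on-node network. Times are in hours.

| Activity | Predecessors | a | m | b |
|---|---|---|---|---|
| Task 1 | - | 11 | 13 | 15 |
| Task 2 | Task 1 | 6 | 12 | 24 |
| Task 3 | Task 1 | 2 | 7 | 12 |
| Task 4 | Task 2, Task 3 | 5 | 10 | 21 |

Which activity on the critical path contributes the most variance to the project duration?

Task 2

te_Task 1 = (11 + 4·13 + 15)/6 = 78/6 = 13; σ²_Task 1 = ((15−11)/6)² = 0.444
te_Task 2 = (6 + 4·12 + 24)/6 = 78/6 = 13; σ²_Task 2 = ((24−6)/6)² = 9.000
te_Task 3 = (2 + 4·7 + 12)/6 = 42/6 = 7; σ²_Task 3 = ((12−2)/6)² = 2.778
te_Task 4 = (5 + 4·10 + 21)/6 = 66/6 = 11; σ²_Task 4 = ((21−5)/6)² = 7.111

Forward pass:
ES_Task 1 = 0; EF_Task 1 = 13
ES_Task 2 = 13; EF_Task 2 = 13+13 = 26
ES_Task 3 = 13; EF_Task 3 = 13+7 = 20
ES_Task 4 = max(EF_Task 2=26, EF_Task 3=20) = 26; EF_Task 4 = 26+11 = 37
Expected project duration μ = 37 hours. Critical path: Task 1 → Task 2 → Task 4.

Variances on critical path: σ²_Task 1=0.444, σ²_Task 2=9.000, σ²_Task 4=7.111.
Largest is σ²_Task 2 = 9.000.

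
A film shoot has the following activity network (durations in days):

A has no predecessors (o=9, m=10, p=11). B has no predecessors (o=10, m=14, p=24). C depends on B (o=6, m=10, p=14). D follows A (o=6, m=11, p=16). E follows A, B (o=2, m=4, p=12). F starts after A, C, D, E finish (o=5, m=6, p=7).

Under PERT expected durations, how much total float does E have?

te_A = (9 + 4·10 + 11)/6 = 60/6 = 10
te_B = (10 + 4·14 + 24)/6 = 90/6 = 15
te_C = (6 + 4·10 + 14)/6 = 60/6 = 10
te_D = (6 + 4·11 + 16)/6 = 66/6 = 11
te_E = (2 + 4·4 + 12)/6 = 30/6 = 5
te_F = (5 + 4·6 + 7)/6 = 36/6 = 6

Forward pass:
ES_A = 0; EF_A = 10
ES_B = 0; EF_B = 15
ES_C = 15; EF_C = 15+10 = 25
ES_D = 10; EF_D = 10+11 = 21
ES_E = max(EF_A=10, EF_B=15) = 15; EF_E = 15+5 = 20
ES_F = max(EF_A=10, EF_C=25, EF_D=21, EF_E=20) = 25; EF_F = 25+6 = 31
Expected project duration μ = 31 days. Critical path: B → C → F.

Backward pass:
LF_F = 31; LS_F = 31−6 = 25
LF_E = LS_F = 25; LS_E = 25−5 = 20
LF_D = LS_F = 25; LS_D = 25−11 = 14
LF_C = LS_F = 25; LS_C = 25−10 = 15
LF_B = min(LS_C=15, LS_E=20) = 15; LS_B = 15−15 = 0
LF_A = min(LS_D=14, LS_E=20, LS_F=25) = 14; LS_A = 14−10 = 4
Slack_E = LS_E − ES_E = 20 − 15 = 5

5 days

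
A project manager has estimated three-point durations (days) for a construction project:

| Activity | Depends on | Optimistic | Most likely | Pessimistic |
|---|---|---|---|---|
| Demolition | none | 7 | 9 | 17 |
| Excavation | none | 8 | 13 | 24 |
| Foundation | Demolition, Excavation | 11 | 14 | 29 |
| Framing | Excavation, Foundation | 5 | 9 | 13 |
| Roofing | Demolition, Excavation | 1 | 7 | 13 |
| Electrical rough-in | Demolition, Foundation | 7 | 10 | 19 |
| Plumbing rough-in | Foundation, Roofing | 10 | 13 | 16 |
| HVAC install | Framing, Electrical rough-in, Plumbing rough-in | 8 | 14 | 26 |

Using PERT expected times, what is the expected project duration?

te_Demolition = (7 + 4·9 + 17)/6 = 60/6 = 10
te_Excavation = (8 + 4·13 + 24)/6 = 84/6 = 14
te_Foundation = (11 + 4·14 + 29)/6 = 96/6 = 16
te_Framing = (5 + 4·9 + 13)/6 = 54/6 = 9
te_Roofing = (1 + 4·7 + 13)/6 = 42/6 = 7
te_Electrical rough-in = (7 + 4·10 + 19)/6 = 66/6 = 11
te_Plumbing rough-in = (10 + 4·13 + 16)/6 = 78/6 = 13
te_HVAC install = (8 + 4·14 + 26)/6 = 90/6 = 15

Forward pass:
ES_Demolition = 0; EF_Demolition = 10
ES_Excavation = 0; EF_Excavation = 14
ES_Foundation = max(EF_Demolition=10, EF_Excavation=14) = 14; EF_Foundation = 14+16 = 30
ES_Framing = max(EF_Excavation=14, EF_Foundation=30) = 30; EF_Framing = 30+9 = 39
ES_Roofing = max(EF_Demolition=10, EF_Excavation=14) = 14; EF_Roofing = 14+7 = 21
ES_Electrical rough-in = max(EF_Demolition=10, EF_Foundation=30) = 30; EF_Electrical rough-in = 30+11 = 41
ES_Plumbing rough-in = max(EF_Foundation=30, EF_Roofing=21) = 30; EF_Plumbing rough-in = 30+13 = 43
ES_HVAC install = max(EF_Framing=39, EF_Electrical rough-in=41, EF_Plumbing rough-in=43) = 43; EF_HVAC install = 43+15 = 58
Expected project duration μ = 58 days. Critical path: Excavation → Foundation → Plumbing rough-in → HVAC install.

58 days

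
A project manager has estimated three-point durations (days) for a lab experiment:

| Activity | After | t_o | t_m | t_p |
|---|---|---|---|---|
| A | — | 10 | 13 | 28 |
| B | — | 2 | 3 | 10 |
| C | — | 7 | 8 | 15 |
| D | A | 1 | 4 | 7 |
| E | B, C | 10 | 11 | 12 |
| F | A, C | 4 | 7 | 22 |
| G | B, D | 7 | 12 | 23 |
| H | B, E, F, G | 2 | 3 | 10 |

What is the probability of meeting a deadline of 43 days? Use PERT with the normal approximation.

te_A = (10 + 4·13 + 28)/6 = 90/6 = 15; σ²_A = ((28−10)/6)² = 9.000
te_B = (2 + 4·3 + 10)/6 = 24/6 = 4; σ²_B = ((10−2)/6)² = 1.778
te_C = (7 + 4·8 + 15)/6 = 54/6 = 9; σ²_C = ((15−7)/6)² = 1.778
te_D = (1 + 4·4 + 7)/6 = 24/6 = 4; σ²_D = ((7−1)/6)² = 1.000
te_E = (10 + 4·11 + 12)/6 = 66/6 = 11; σ²_E = ((12−10)/6)² = 0.111
te_F = (4 + 4·7 + 22)/6 = 54/6 = 9; σ²_F = ((22−4)/6)² = 9.000
te_G = (7 + 4·12 + 23)/6 = 78/6 = 13; σ²_G = ((23−7)/6)² = 7.111
te_H = (2 + 4·3 + 10)/6 = 24/6 = 4; σ²_H = ((10−2)/6)² = 1.778

Forward pass:
ES_A = 0; EF_A = 15
ES_B = 0; EF_B = 4
ES_C = 0; EF_C = 9
ES_D = 15; EF_D = 15+4 = 19
ES_E = max(EF_B=4, EF_C=9) = 9; EF_E = 9+11 = 20
ES_F = max(EF_A=15, EF_C=9) = 15; EF_F = 15+9 = 24
ES_G = max(EF_B=4, EF_D=19) = 19; EF_G = 19+13 = 32
ES_H = max(EF_B=4, EF_E=20, EF_F=24, EF_G=32) = 32; EF_H = 32+4 = 36
Expected project duration μ = 36 days. Critical path: A → D → G → H.

Variance along critical path = 9.000 + 1.000 + 7.111 + 1.778 = 18.889; σ = √18.889 = 4.346 days.
Z = (43 − 36) / 4.346 = 1.611
P(T ≤ 43) = Φ(1.611) ≈ 0.946

0.946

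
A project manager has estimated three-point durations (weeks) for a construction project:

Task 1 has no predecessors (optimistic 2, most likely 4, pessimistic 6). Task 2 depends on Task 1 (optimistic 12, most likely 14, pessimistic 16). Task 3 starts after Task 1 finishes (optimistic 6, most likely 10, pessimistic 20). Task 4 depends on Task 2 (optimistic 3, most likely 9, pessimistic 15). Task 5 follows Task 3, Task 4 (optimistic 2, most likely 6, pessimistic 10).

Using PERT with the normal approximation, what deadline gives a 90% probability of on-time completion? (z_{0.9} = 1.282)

te_Task 1 = (2 + 4·4 + 6)/6 = 24/6 = 4; σ²_Task 1 = ((6−2)/6)² = 0.444
te_Task 2 = (12 + 4·14 + 16)/6 = 84/6 = 14; σ²_Task 2 = ((16−12)/6)² = 0.444
te_Task 3 = (6 + 4·10 + 20)/6 = 66/6 = 11; σ²_Task 3 = ((20−6)/6)² = 5.444
te_Task 4 = (3 + 4·9 + 15)/6 = 54/6 = 9; σ²_Task 4 = ((15−3)/6)² = 4.000
te_Task 5 = (2 + 4·6 + 10)/6 = 36/6 = 6; σ²_Task 5 = ((10−2)/6)² = 1.778

Forward pass:
ES_Task 1 = 0; EF_Task 1 = 4
ES_Task 2 = 4; EF_Task 2 = 4+14 = 18
ES_Task 3 = 4; EF_Task 3 = 4+11 = 15
ES_Task 4 = 18; EF_Task 4 = 18+9 = 27
ES_Task 5 = max(EF_Task 3=15, EF_Task 4=27) = 27; EF_Task 5 = 27+6 = 33
Expected project duration μ = 33 weeks. Critical path: Task 1 → Task 2 → Task 4 → Task 5.

Variance along critical path = 0.444 + 0.444 + 4.000 + 1.778 = 6.667; σ = 2.582 weeks.
D = μ + z·σ = 33 + 1.282·2.582 = 36.3 weeks

36.3 weeks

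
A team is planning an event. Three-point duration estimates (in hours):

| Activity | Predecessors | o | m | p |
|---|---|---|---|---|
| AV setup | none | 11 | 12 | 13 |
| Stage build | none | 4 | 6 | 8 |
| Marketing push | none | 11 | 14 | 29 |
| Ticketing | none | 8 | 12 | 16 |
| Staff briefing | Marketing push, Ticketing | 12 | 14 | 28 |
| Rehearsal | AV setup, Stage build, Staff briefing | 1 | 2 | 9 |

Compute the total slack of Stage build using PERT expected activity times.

26 hours

te_AV setup = (11 + 4·12 + 13)/6 = 72/6 = 12
te_Stage build = (4 + 4·6 + 8)/6 = 36/6 = 6
te_Marketing push = (11 + 4·14 + 29)/6 = 96/6 = 16
te_Ticketing = (8 + 4·12 + 16)/6 = 72/6 = 12
te_Staff briefing = (12 + 4·14 + 28)/6 = 96/6 = 16
te_Rehearsal = (1 + 4·2 + 9)/6 = 18/6 = 3

Forward pass:
ES_AV setup = 0; EF_AV setup = 12
ES_Stage build = 0; EF_Stage build = 6
ES_Marketing push = 0; EF_Marketing push = 16
ES_Ticketing = 0; EF_Ticketing = 12
ES_Staff briefing = max(EF_Marketing push=16, EF_Ticketing=12) = 16; EF_Staff briefing = 16+16 = 32
ES_Rehearsal = max(EF_AV setup=12, EF_Stage build=6, EF_Staff briefing=32) = 32; EF_Rehearsal = 32+3 = 35
Expected project duration μ = 35 hours. Critical path: Marketing push → Staff briefing → Rehearsal.

Backward pass:
LF_Rehearsal = 35; LS_Rehearsal = 35−3 = 32
LF_Staff briefing = LS_Rehearsal = 32; LS_Staff briefing = 32−16 = 16
LF_Ticketing = LS_Staff briefing = 16; LS_Ticketing = 16−12 = 4
LF_Marketing push = LS_Staff briefing = 16; LS_Marketing push = 16−16 = 0
LF_Stage build = LS_Rehearsal = 32; LS_Stage build = 32−6 = 26
LF_AV setup = LS_Rehearsal = 32; LS_AV setup = 32−12 = 20
Slack_Stage build = LS_Stage build − ES_Stage build = 26 − 0 = 26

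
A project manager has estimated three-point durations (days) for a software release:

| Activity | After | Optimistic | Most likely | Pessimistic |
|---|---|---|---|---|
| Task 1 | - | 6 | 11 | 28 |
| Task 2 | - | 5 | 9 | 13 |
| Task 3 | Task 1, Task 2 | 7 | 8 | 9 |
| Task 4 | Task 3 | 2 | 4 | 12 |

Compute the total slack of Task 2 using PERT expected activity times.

4 days

te_Task 1 = (6 + 4·11 + 28)/6 = 78/6 = 13
te_Task 2 = (5 + 4·9 + 13)/6 = 54/6 = 9
te_Task 3 = (7 + 4·8 + 9)/6 = 48/6 = 8
te_Task 4 = (2 + 4·4 + 12)/6 = 30/6 = 5

Forward pass:
ES_Task 1 = 0; EF_Task 1 = 13
ES_Task 2 = 0; EF_Task 2 = 9
ES_Task 3 = max(EF_Task 1=13, EF_Task 2=9) = 13; EF_Task 3 = 13+8 = 21
ES_Task 4 = 21; EF_Task 4 = 21+5 = 26
Expected project duration μ = 26 days. Critical path: Task 1 → Task 3 → Task 4.

Backward pass:
LF_Task 4 = 26; LS_Task 4 = 26−5 = 21
LF_Task 3 = LS_Task 4 = 21; LS_Task 3 = 21−8 = 13
LF_Task 2 = LS_Task 3 = 13; LS_Task 2 = 13−9 = 4
LF_Task 1 = LS_Task 3 = 13; LS_Task 1 = 13−13 = 0
Slack_Task 2 = LS_Task 2 − ES_Task 2 = 4 − 0 = 4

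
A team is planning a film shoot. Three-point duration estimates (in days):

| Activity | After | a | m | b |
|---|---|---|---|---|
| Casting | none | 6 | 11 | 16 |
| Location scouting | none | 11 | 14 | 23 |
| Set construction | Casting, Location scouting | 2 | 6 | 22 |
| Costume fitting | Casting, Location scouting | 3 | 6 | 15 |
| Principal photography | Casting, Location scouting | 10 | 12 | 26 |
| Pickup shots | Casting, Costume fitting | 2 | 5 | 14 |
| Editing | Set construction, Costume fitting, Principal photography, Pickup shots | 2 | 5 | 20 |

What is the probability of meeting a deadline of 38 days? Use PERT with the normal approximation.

te_Casting = (6 + 4·11 + 16)/6 = 66/6 = 11; σ²_Casting = ((16−6)/6)² = 2.778
te_Location scouting = (11 + 4·14 + 23)/6 = 90/6 = 15; σ²_Location scouting = ((23−11)/6)² = 4.000
te_Set construction = (2 + 4·6 + 22)/6 = 48/6 = 8; σ²_Set construction = ((22−2)/6)² = 11.111
te_Costume fitting = (3 + 4·6 + 15)/6 = 42/6 = 7; σ²_Costume fitting = ((15−3)/6)² = 4.000
te_Principal photography = (10 + 4·12 + 26)/6 = 84/6 = 14; σ²_Principal photography = ((26−10)/6)² = 7.111
te_Pickup shots = (2 + 4·5 + 14)/6 = 36/6 = 6; σ²_Pickup shots = ((14−2)/6)² = 4.000
te_Editing = (2 + 4·5 + 20)/6 = 42/6 = 7; σ²_Editing = ((20−2)/6)² = 9.000

Forward pass:
ES_Casting = 0; EF_Casting = 11
ES_Location scouting = 0; EF_Location scouting = 15
ES_Set construction = max(EF_Casting=11, EF_Location scouting=15) = 15; EF_Set construction = 15+8 = 23
ES_Costume fitting = max(EF_Casting=11, EF_Location scouting=15) = 15; EF_Costume fitting = 15+7 = 22
ES_Principal photography = max(EF_Casting=11, EF_Location scouting=15) = 15; EF_Principal photography = 15+14 = 29
ES_Pickup shots = max(EF_Casting=11, EF_Costume fitting=22) = 22; EF_Pickup shots = 22+6 = 28
ES_Editing = max(EF_Set construction=23, EF_Costume fitting=22, EF_Principal photography=29, EF_Pickup shots=28) = 29; EF_Editing = 29+7 = 36
Expected project duration μ = 36 days. Critical path: Location scouting → Principal photography → Editing.

Variance along critical path = 4.000 + 7.111 + 9.000 = 20.111; σ = √20.111 = 4.485 days.
Z = (38 − 36) / 4.485 = 0.446
P(T ≤ 38) = Φ(0.446) ≈ 0.672

0.672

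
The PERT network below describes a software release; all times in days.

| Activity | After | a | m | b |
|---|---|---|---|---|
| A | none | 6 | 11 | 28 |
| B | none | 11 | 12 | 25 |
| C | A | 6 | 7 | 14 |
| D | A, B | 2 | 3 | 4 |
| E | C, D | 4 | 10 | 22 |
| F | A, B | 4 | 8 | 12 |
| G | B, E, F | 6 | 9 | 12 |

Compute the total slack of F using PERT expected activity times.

te_A = (6 + 4·11 + 28)/6 = 78/6 = 13
te_B = (11 + 4·12 + 25)/6 = 84/6 = 14
te_C = (6 + 4·7 + 14)/6 = 48/6 = 8
te_D = (2 + 4·3 + 4)/6 = 18/6 = 3
te_E = (4 + 4·10 + 22)/6 = 66/6 = 11
te_F = (4 + 4·8 + 12)/6 = 48/6 = 8
te_G = (6 + 4·9 + 12)/6 = 54/6 = 9

Forward pass:
ES_A = 0; EF_A = 13
ES_B = 0; EF_B = 14
ES_C = 13; EF_C = 13+8 = 21
ES_D = max(EF_A=13, EF_B=14) = 14; EF_D = 14+3 = 17
ES_E = max(EF_C=21, EF_D=17) = 21; EF_E = 21+11 = 32
ES_F = max(EF_A=13, EF_B=14) = 14; EF_F = 14+8 = 22
ES_G = max(EF_B=14, EF_E=32, EF_F=22) = 32; EF_G = 32+9 = 41
Expected project duration μ = 41 days. Critical path: A → C → E → G.

Backward pass:
LF_G = 41; LS_G = 41−9 = 32
LF_F = LS_G = 32; LS_F = 32−8 = 24
LF_E = LS_G = 32; LS_E = 32−11 = 21
LF_D = LS_E = 21; LS_D = 21−3 = 18
LF_C = LS_E = 21; LS_C = 21−8 = 13
LF_B = min(LS_D=18, LS_F=24, LS_G=32) = 18; LS_B = 18−14 = 4
LF_A = min(LS_C=13, LS_D=18, LS_F=24) = 13; LS_A = 13−13 = 0
Slack_F = LS_F − ES_F = 24 − 14 = 10

10 days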